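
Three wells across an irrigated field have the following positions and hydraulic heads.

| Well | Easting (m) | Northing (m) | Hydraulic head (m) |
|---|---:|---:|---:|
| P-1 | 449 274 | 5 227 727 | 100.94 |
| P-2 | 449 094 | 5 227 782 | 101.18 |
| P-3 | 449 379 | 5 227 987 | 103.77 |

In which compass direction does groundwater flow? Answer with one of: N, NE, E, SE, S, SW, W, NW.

Three-point gradient (reference P-1): Δ to P-2 = (-180, 55, +0.24), Δ to P-3 = (105, 260, +2.83).
∂h/∂x = +0.001774, ∂h/∂y = +0.01017 (det = -52575).
Flow = −∇h = (-0.001774 east, -0.01017 north), which points south.

S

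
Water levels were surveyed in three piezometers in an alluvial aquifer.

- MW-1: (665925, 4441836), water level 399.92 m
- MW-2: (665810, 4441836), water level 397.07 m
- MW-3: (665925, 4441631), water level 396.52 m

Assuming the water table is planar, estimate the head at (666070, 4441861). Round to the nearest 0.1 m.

403.9 m

∂h/∂x = (397.07 − 399.92) / (665810 − 665925) = +0.02478
∂h/∂y = (396.52 − 399.92) / (4441631 − 4441836) = +0.01659
h(666070, 4441861) = 399.92 + (+0.02478)·(145) + (+0.01659)·(25) = 399.92 +3.593 +0.415 = 403.928 m.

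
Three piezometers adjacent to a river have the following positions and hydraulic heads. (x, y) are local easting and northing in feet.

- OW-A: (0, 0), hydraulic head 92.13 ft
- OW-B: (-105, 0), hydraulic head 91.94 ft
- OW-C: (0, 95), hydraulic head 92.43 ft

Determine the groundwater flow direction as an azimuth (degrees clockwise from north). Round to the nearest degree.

210°

∂h/∂x = (91.94 − 92.13) / (-105 − 0) = +0.001810
∂h/∂y = (92.43 − 92.13) / (95 − 0) = +0.003158
Flow direction (−∇h) has components (-0.001810 E, -0.003158 N).
Azimuth = atan2(E, N) = atan2(-0.001810, -0.003158) = 209.8° ≈ 210°.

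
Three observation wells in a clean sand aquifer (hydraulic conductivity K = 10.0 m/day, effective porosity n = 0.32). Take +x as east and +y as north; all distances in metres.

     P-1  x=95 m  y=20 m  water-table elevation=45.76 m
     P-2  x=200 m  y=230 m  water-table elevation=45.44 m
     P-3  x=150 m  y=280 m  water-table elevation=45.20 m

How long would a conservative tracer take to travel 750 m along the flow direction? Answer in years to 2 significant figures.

Differences from P-1: to P-2 (Δx, Δy, Δh) = (105, 210, -0.32); to P-3 = (55, 260, -0.56).
Solve a·Δx + b·Δy = Δh: det = 105·260 − 55·210 = 15750.
∂h/∂x = [(-0.32)·260 − (-0.56)·210] / 15750 = +0.002184
∂h/∂y = [105·(-0.56) − 55·(-0.32)] / 15750 = -0.002616
|∇h| = √(0.002184² + -0.002616²) = 0.003408
Seepage velocity v = K·i/n = 10.0 × 0.003408 / 0.32 = 0.1065 m/day.
t = 750 / 0.1065 = 7042 days = 19.3 years.

19 years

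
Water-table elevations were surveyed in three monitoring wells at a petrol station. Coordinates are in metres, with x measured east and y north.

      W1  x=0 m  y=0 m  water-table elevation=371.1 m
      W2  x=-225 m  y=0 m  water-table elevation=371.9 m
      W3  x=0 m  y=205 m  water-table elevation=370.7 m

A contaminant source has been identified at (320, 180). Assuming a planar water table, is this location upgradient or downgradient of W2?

downgradient

∂h/∂x = (371.9 − 371.1) / (-225 − 0) = -0.003556
∂h/∂y = (370.7 − 371.1) / (205 − 0) = -0.001951
Head at (320, 180) = 371.1 + (-0.003556)·(320) + (-0.001951)·(180) = 369.61 m.
That is lower than the 371.9 m at W2, so the point is downgradient.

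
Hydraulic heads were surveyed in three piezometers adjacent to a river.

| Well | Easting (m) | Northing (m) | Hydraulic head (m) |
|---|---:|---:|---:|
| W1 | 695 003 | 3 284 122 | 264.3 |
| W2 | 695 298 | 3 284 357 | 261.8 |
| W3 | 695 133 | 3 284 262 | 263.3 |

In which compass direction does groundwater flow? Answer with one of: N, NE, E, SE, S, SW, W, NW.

With h = a·x + b·y + c and W1 as origin, the differences give:
  295·a + 235·b = -2.5
  130·a + 140·b = -1.0
Eliminate b (×140 and ×235, subtract): 10750·a = -115.00 → a = ∂h/∂x = -0.01070
Back-substitute: b = ∂h/∂y = +0.002791.
Flow = −∇h = (+0.01070 east, -0.002791 north), which points east.

E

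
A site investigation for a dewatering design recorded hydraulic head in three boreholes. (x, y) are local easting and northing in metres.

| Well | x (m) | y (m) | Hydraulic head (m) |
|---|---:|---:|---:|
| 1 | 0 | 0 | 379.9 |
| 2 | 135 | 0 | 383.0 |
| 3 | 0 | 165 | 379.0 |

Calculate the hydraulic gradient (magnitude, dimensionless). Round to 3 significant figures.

∂h/∂x = (383.0 − 379.9) / (135 − 0) = +0.02296
∂h/∂y = (379.0 − 379.9) / (165 − 0) = -0.005455
|∇h| = √(0.02296² + -0.005455²) = 0.0236

0.0236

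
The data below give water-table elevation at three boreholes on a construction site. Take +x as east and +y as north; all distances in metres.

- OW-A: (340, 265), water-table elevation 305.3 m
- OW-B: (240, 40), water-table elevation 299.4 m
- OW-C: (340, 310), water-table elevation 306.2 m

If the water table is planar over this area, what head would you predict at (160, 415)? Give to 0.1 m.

305.8 m

Differences from OW-A: to OW-B (Δx, Δy, Δh) = (-100, -225, -5.9); to OW-C = (0, 45, +0.9).
Determinant of the coordinate differences = (-100)·45 − 0·(-225) = -4500.
∂h/∂x = [(-5.9)·45 − (+0.9)·(-225)] / -4500 = +0.01400
∂h/∂y = [(-100)·(+0.9) − 0·(-5.9)] / -4500 = +0.02000
h(160, 415) = 305.3 + (+0.01400)·(-180) + (+0.02000)·(150) = 305.3 -2.520 +3.000 = 305.780 m.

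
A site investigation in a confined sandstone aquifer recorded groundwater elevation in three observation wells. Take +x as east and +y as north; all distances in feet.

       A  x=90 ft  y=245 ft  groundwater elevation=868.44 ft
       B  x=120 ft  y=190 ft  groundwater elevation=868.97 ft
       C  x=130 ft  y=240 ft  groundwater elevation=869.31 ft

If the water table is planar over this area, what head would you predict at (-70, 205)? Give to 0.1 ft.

864.8 ft

Differences from A: to B (Δx, Δy, Δh) = (30, -55, +0.53); to C = (40, -5, +0.87).
Solve a·Δx + b·Δy = Δh: det = 30·(-5) − 40·(-55) = 2050.
∂h/∂x = [(+0.53)·(-5) − (+0.87)·(-55)] / 2050 = +0.02205
∂h/∂y = [30·(+0.87) − 40·(+0.53)] / 2050 = +0.002390
h(-70, 205) = 868.44 + (+0.02205)·(-160) + (+0.002390)·(-40) = 868.44 -3.528 -0.096 = 864.817 ft.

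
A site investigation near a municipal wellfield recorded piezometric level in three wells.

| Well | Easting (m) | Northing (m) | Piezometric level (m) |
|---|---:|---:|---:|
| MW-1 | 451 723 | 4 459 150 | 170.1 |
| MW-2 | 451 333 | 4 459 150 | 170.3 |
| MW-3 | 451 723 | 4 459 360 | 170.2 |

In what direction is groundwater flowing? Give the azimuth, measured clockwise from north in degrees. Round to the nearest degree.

133°

∂h/∂x = (170.3 − 170.1) / (451333 − 451723) = -0.0005128
∂h/∂y = (170.2 − 170.1) / (4459360 − 4459150) = +0.0004762
Flow direction (−∇h) has components (+0.0005128 E, -0.0004762 N).
Azimuth = atan2(E, N) = atan2(+0.0005128, -0.0004762) = 132.9° ≈ 133°.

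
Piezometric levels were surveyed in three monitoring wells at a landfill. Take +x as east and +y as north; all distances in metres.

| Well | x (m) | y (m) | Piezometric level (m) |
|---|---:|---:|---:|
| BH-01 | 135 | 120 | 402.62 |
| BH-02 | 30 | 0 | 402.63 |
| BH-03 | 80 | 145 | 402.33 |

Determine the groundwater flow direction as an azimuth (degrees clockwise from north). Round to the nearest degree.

312°

With h = a·x + b·y + c and BH-01 as origin, the differences give:
  (-105)·a + (-120)·b = +0.01
  (-55)·a + 25·b = -0.29
Eliminate b (×25 and ×(-120), subtract): -9225·a = -34.550 → a = ∂h/∂x = +0.003745
Back-substitute: b = ∂h/∂y = -0.003360.
Flow direction (−∇h) has components (-0.003745 E, +0.003360 N).
Azimuth = atan2(E, N) = atan2(-0.003745, +0.003360) = 311.9° ≈ 312°.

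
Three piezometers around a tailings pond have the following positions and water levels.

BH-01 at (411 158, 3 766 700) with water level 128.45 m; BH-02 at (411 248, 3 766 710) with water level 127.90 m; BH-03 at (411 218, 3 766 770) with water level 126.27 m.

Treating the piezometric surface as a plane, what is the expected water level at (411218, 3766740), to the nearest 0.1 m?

With h = a·x + b·y + c and BH-01 as origin, the differences give:
  90·a + 10·b = -0.55
  60·a + 70·b = -2.18
Eliminate b (×70 and ×10, subtract): 5700·a = -16.700 → a = ∂h/∂x = -0.002930
Back-substitute: b = ∂h/∂y = -0.02863.
h(411218, 3766740) = 128.45 + (-0.002930)·(60) + (-0.02863)·(40) = 128.45 -0.176 -1.145 = 127.129 m.

127.1 m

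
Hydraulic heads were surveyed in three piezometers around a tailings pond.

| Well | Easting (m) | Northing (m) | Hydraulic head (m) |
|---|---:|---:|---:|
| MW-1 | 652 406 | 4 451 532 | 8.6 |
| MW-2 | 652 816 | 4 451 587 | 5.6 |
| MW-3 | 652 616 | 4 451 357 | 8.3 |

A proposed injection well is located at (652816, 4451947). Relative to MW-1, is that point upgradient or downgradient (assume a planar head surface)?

downgradient

Taking MW-1 as reference: MW-2−MW-1 = (410, 55, -3.0); MW-3−MW-1 = (210, -175, -0.3).
Solve a·Δx + b·Δy = Δh: det = 410·(-175) − 210·55 = -83300.
∂h/∂x = [(-3.0)·(-175) − (-0.3)·55] / -83300 = -0.006501
∂h/∂y = [410·(-0.3) − 210·(-3.0)] / -83300 = -0.006086
Head at (652816, 4451947) = 8.6 + (-0.006501)·(410) + (-0.006086)·(415) = 3.41 m.
That is lower than the 8.6 m at MW-1, so the point is downgradient.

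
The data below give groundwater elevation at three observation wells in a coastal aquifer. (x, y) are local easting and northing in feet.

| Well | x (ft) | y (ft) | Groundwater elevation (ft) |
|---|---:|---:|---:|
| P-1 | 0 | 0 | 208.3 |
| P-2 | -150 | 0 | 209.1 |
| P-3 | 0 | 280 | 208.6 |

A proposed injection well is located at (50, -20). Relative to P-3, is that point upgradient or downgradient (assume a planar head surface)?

downgradient

∂h/∂x = (209.1 − 208.3) / (-150 − 0) = -0.005333
∂h/∂y = (208.6 − 208.3) / (280 − 0) = +0.001071
Head at (50, -20) = 208.3 + (-0.005333)·(50) + (+0.001071)·(-20) = 208.01 ft.
That is lower than the 208.6 ft at P-3, so the point is downgradient.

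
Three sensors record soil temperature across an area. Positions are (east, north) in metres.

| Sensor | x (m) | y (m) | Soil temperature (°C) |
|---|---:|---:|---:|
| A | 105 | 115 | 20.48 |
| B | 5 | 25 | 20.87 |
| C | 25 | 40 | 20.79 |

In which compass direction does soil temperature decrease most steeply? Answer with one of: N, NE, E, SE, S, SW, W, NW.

E

Taking A as reference: B−A = (-100, -90, +0.39); C−A = (-80, -75, +0.31).
Determinant of the coordinate differences = (-100)·(-75) − (-80)·(-90) = 300.
∂T/∂x = [(+0.39)·(-75) − (+0.31)·(-90)] / 300 = -0.004500
∂T/∂y = [(-100)·(+0.31) − (-80)·(+0.39)] / 300 = +0.0006667
Steepest decrease is along −∇f = (+0.004500 E, -0.0006667 N) → east.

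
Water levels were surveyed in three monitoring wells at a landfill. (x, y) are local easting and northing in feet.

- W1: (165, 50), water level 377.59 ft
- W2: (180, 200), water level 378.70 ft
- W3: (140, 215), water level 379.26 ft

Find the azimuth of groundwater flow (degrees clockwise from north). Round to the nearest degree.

Three-point gradient (reference W1): Δ to W2 = (15, 150, +1.11), Δ to W3 = (-25, 165, +1.67).
∂h/∂x = -0.01082, ∂h/∂y = +0.008482 (det = 6225).
Flow direction (−∇h) has components (+0.01082 E, -0.008482 N).
Azimuth = atan2(E, N) = atan2(+0.01082, -0.008482) = 128.1° ≈ 128°.

128°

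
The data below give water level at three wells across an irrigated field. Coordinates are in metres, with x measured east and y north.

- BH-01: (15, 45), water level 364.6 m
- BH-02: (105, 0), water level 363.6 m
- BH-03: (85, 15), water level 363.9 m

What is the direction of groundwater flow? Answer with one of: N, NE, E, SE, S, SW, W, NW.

With h = a·x + b·y + c and BH-01 as origin, the differences give:
  90·a + (-45)·b = -1.0
  70·a + (-30)·b = -0.7
Eliminate b (×(-30) and ×(-45), subtract): 450·a = -1.50 → a = ∂h/∂x = -0.003333
Back-substitute: b = ∂h/∂y = +0.01556.
Flow = −∇h = (+0.003333 east, -0.01556 north), which points south.

S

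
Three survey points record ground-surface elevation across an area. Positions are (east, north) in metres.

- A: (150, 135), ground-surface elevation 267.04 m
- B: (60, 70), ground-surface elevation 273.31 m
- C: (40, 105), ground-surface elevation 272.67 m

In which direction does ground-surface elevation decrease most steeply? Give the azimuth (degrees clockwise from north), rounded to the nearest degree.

044°

Differences from A: to B (Δx, Δy, Δh) = (-90, -65, +6.27); to C = (-110, -30, +5.63).
Solve a·Δx + b·Δy = Δz: det = (-90)·(-30) − (-110)·(-65) = -4450.
∂z/∂x = [(+6.27)·(-30) − (+5.63)·(-65)] / -4450 = -0.03997
∂z/∂y = [(-90)·(+5.63) − (-110)·(+6.27)] / -4450 = -0.04112
Steepest decrease is along −∇f: components (+0.03997 E, +0.04112 N).
Azimuth = atan2(+0.03997, +0.04112) = 44.2° ≈ 044°.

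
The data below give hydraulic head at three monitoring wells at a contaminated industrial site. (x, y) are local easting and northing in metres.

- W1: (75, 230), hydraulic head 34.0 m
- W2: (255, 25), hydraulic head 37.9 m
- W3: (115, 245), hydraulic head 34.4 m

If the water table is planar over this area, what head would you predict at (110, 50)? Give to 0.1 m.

35.8 m

With h = a·x + b·y + c and W1 as origin, the differences give:
  180·a + (-205)·b = +3.9
  40·a + 15·b = +0.4
Eliminate b (×15 and ×(-205), subtract): 10900·a = 140.50 → a = ∂h/∂x = +0.01289
Back-substitute: b = ∂h/∂y = -0.007706.
h(110, 50) = 34.0 + (+0.01289)·(35) + (-0.007706)·(-180) = 34.0 +0.451 +1.387 = 35.838 m.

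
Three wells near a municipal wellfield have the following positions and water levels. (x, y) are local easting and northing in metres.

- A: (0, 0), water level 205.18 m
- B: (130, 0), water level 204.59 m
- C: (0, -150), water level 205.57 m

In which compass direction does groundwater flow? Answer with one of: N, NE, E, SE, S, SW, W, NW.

NE

∂h/∂x = (204.59 − 205.18) / (130 − 0) = -0.004538
∂h/∂y = (205.57 − 205.18) / (-150 − 0) = -0.002600
Flow = −∇h = (+0.004538 east, +0.002600 north), which points northeast.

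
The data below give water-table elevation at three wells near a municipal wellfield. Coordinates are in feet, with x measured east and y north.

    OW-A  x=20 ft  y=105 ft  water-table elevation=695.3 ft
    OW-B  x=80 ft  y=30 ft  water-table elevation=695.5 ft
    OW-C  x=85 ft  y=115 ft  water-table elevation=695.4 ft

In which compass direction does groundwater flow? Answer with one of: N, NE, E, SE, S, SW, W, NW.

With h = a·x + b·y + c and OW-A as origin, the differences give:
  60·a + (-75)·b = +0.2
  65·a + 10·b = +0.1
Eliminate b (×10 and ×(-75), subtract): 5475·a = 9.50 → a = ∂h/∂x = +0.001735
Back-substitute: b = ∂h/∂y = -0.001279.
Flow = −∇h = (-0.001735 east, +0.001279 north), which points northwest.

NW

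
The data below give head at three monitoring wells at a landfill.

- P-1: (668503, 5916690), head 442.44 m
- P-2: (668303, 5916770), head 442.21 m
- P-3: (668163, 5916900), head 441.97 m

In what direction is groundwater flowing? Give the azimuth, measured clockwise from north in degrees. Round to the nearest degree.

With h = a·x + b·y + c and P-1 as origin, the differences give:
  (-200)·a + 80·b = -0.23
  (-340)·a + 210·b = -0.47
Eliminate b (×210 and ×80, subtract): -14800·a = -10.700 → a = ∂h/∂x = +0.0007230
Back-substitute: b = ∂h/∂y = -0.001068.
Flow direction (−∇h) has components (-0.0007230 E, +0.001068 N).
Azimuth = atan2(E, N) = atan2(-0.0007230, +0.001068) = 325.9° ≈ 326°.

326°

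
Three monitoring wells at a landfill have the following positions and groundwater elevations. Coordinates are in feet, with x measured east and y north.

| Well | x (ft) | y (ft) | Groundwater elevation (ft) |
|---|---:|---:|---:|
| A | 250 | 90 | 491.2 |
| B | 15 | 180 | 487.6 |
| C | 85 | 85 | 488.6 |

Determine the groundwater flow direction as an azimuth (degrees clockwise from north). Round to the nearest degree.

Differences from A: to B (Δx, Δy, Δh) = (-235, 90, -3.6); to C = (-165, -5, -2.6).
Determinant of the coordinate differences = (-235)·(-5) − (-165)·90 = 16025.
∂h/∂x = [(-3.6)·(-5) − (-2.6)·90] / 16025 = +0.01573
∂h/∂y = [(-235)·(-2.6) − (-165)·(-3.6)] / 16025 = +0.001061
Flow direction (−∇h) has components (-0.01573 E, -0.001061 N).
Azimuth = atan2(E, N) = atan2(-0.01573, -0.001061) = 266.1° ≈ 266°.

266°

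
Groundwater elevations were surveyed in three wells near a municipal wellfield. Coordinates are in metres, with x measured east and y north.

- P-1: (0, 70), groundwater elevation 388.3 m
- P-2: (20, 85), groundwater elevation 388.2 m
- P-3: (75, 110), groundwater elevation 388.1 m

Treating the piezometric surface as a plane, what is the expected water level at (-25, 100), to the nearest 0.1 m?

With h = a·x + b·y + c and P-1 as origin, the differences give:
  20·a + 15·b = -0.1
  75·a + 40·b = -0.2
Eliminate b (×40 and ×15, subtract): -325·a = -1.00 → a = ∂h/∂x = +0.003077
Back-substitute: b = ∂h/∂y = -0.01077.
h(-25, 100) = 388.3 + (+0.003077)·(-25) + (-0.01077)·(30) = 388.3 -0.077 -0.323 = 387.900 m.

387.9 m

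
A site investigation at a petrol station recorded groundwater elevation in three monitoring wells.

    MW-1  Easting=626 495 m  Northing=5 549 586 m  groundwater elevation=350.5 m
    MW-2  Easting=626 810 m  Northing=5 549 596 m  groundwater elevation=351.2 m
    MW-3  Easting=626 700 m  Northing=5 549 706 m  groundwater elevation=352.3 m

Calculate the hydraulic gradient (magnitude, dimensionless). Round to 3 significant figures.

0.0120

With h = a·x + b·y + c and MW-1 as origin, the differences give:
  315·a + 10·b = +0.7
  205·a + 120·b = +1.8
Eliminate b (×120 and ×10, subtract): 35750·a = 66.00 → a = ∂h/∂x = +0.001846
Back-substitute: b = ∂h/∂y = +0.01185.
|∇h| = √(0.001846² + 0.01185²) = 0.01199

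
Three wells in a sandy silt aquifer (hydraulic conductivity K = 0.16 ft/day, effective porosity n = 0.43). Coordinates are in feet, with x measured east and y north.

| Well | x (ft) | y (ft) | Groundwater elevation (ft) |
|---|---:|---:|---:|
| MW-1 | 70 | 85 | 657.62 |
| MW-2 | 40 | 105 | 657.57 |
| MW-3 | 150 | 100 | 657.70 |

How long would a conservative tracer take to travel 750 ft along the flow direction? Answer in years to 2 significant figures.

4000 years

Taking MW-1 as reference: MW-2−MW-1 = (-30, 20, -0.05); MW-3−MW-1 = (80, 15, +0.08).
Determinant of the coordinate differences = (-30)·15 − 80·20 = -2050.
∂h/∂x = [(-0.05)·15 − (+0.08)·20] / -2050 = +0.001146
∂h/∂y = [(-30)·(+0.08) − 80·(-0.05)] / -2050 = -0.0007805
|∇h| = √(0.001146² + -0.0007805²) = 0.001387
Seepage velocity v = K·i/n = 0.16 × 0.001387 / 0.43 = 0.0005161 ft/day.
t = 750 / 0.0005161 = 1.453e+06 days = 3.98e+03 years.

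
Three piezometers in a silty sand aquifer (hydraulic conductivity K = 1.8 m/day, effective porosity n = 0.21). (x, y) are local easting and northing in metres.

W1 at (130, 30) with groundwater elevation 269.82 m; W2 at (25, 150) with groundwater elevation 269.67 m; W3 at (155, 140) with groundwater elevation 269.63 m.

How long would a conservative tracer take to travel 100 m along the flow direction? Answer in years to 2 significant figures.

19 years

With h = a·x + b·y + c and W1 as origin, the differences give:
  (-105)·a + 120·b = -0.15
  25·a + 110·b = -0.19
Eliminate b (×110 and ×120, subtract): -14550·a = 6.300 → a = ∂h/∂x = -0.0004330
Back-substitute: b = ∂h/∂y = -0.001629.
|∇h| = √(-0.0004330² + -0.001629²) = 0.001686
Seepage velocity v = K·i/n = 1.8 × 0.001686 / 0.21 = 0.01445 m/day.
t = 100 / 0.01445 = 6920 days = 18.9 years.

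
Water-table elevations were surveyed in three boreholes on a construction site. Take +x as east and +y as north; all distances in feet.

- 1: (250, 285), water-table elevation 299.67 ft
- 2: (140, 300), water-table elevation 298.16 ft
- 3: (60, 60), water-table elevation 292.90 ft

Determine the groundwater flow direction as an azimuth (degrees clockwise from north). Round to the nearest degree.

Differences from 1: to 2 (Δx, Δy, Δh) = (-110, 15, -1.51); to 3 = (-190, -225, -6.77).
Determinant of the coordinate differences = (-110)·(-225) − (-190)·15 = 27600.
∂h/∂x = [(-1.51)·(-225) − (-6.77)·15] / 27600 = +0.01599
∂h/∂y = [(-110)·(-6.77) − (-190)·(-1.51)] / 27600 = +0.01659
Flow direction (−∇h) has components (-0.01599 E, -0.01659 N).
Azimuth = atan2(E, N) = atan2(-0.01599, -0.01659) = 223.9° ≈ 224°.

224°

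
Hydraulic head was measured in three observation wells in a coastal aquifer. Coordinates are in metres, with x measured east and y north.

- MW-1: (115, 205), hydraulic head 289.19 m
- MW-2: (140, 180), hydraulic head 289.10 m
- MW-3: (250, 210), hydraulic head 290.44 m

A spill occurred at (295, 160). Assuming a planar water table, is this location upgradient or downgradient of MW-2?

With h = a·x + b·y + c and MW-1 as origin, the differences give:
  25·a + (-25)·b = -0.09
  135·a + 5·b = +1.25
Eliminate b (×5 and ×(-25), subtract): 3500·a = 30.800 → a = ∂h/∂x = +0.008800
Back-substitute: b = ∂h/∂y = +0.01240.
Head at (295, 160) = 289.19 + (+0.008800)·(180) + (+0.01240)·(-45) = 290.22 m.
That is higher than the 289.10 m at MW-2, so the point is upgradient.

upgradient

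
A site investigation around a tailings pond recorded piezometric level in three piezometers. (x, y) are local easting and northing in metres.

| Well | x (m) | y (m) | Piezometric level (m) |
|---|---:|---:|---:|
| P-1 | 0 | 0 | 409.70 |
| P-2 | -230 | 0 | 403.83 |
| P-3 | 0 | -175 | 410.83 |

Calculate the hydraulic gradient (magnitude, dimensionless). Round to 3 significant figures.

0.0263

∂h/∂x = (403.83 − 409.70) / (-230 − 0) = +0.02552
∂h/∂y = (410.83 − 409.70) / (-175 − 0) = -0.006457
|∇h| = √(0.02552² + -0.006457²) = 0.02632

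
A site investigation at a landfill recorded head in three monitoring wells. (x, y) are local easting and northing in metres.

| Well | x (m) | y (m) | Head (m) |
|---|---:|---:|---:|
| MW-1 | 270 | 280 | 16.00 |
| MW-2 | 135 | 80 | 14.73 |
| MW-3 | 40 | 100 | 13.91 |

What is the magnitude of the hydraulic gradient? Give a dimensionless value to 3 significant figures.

Three-point gradient (reference MW-1): Δ to MW-2 = (-135, -200, -1.27), Δ to MW-3 = (-230, -180, -2.09).
∂h/∂x = +0.008728, ∂h/∂y = +0.0004585 (det = -21700).
|∇h| = √(0.008728² + 0.0004585²) = 0.00874

0.00874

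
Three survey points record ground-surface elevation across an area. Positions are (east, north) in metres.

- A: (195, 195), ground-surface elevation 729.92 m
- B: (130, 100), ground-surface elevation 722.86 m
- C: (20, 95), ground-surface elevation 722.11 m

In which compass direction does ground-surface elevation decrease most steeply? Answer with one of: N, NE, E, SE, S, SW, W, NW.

Taking A as reference: B−A = (-65, -95, -7.06); C−A = (-175, -100, -7.81).
Solve a·Δx + b·Δy = Δz: det = (-65)·(-100) − (-175)·(-95) = -10125.
∂z/∂x = [(-7.06)·(-100) − (-7.81)·(-95)] / -10125 = +0.003551
∂z/∂y = [(-65)·(-7.81) − (-175)·(-7.06)] / -10125 = +0.07189
Steepest decrease is along −∇f = (-0.003551 E, -0.07189 N) → south.

S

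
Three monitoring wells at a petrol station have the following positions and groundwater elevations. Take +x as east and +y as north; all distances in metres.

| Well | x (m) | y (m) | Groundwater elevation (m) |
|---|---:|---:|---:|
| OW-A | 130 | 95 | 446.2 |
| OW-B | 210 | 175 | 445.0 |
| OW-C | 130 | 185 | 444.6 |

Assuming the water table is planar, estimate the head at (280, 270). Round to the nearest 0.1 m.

443.5 m

With h = a·x + b·y + c and OW-A as origin, the differences give:
  80·a + 80·b = -1.2
  0·a + 90·b = -1.6
Eliminate b (×90 and ×80, subtract): 7200·a = 20.00 → a = ∂h/∂x = +0.002778
Back-substitute: b = ∂h/∂y = -0.01778.
h(280, 270) = 446.2 + (+0.002778)·(150) + (-0.01778)·(175) = 446.2 +0.417 -3.111 = 443.506 m.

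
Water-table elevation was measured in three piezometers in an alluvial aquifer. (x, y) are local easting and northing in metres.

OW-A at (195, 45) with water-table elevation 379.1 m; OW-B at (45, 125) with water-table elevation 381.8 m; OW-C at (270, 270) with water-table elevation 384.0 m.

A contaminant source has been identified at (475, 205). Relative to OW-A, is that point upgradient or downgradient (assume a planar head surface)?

Taking OW-A as reference: OW-B−OW-A = (-150, 80, +2.7); OW-C−OW-A = (75, 225, +4.9).
Determinant of the coordinate differences = (-150)·225 − 75·80 = -39750.
∂h/∂x = [(+2.7)·225 − (+4.9)·80] / -39750 = -0.005421
∂h/∂y = [(-150)·(+4.9) − 75·(+2.7)] / -39750 = +0.02358
Head at (475, 205) = 379.1 + (-0.005421)·(280) + (+0.02358)·(160) = 381.36 m.
That is higher than the 379.1 m at OW-A, so the point is upgradient.

upgradient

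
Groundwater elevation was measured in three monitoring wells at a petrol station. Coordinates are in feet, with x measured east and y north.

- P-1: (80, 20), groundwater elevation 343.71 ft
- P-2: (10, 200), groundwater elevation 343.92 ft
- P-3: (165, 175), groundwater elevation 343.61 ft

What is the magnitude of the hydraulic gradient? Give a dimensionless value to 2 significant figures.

Taking P-1 as reference: P-2−P-1 = (-70, 180, +0.21); P-3−P-1 = (85, 155, -0.10).
Determinant of the coordinate differences = (-70)·155 − 85·180 = -26150.
∂h/∂x = [(+0.21)·155 − (-0.10)·180] / -26150 = -0.001933
∂h/∂y = [(-70)·(-0.10) − 85·(+0.21)] / -26150 = +0.0004149
|∇h| = √(-0.001933² + 0.0004149²) = 0.001977

0.0020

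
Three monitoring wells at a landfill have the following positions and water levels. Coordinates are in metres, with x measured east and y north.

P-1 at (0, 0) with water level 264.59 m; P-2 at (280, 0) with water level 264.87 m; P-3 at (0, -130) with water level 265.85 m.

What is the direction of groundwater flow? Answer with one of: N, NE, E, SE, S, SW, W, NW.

N

∂h/∂x = (264.87 − 264.59) / (280 − 0) = +0.001000
∂h/∂y = (265.85 − 264.59) / (-130 − 0) = -0.009692
Flow = −∇h = (-0.001000 east, +0.009692 north), which points north.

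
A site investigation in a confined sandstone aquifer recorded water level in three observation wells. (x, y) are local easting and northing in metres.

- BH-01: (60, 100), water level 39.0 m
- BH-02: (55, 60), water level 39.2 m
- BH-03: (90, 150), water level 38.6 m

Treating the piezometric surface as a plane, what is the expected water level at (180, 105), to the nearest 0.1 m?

With h = a·x + b·y + c and BH-01 as origin, the differences give:
  (-5)·a + (-40)·b = +0.2
  30·a + 50·b = -0.4
Eliminate b (×50 and ×(-40), subtract): 950·a = -6.00 → a = ∂h/∂x = -0.006316
Back-substitute: b = ∂h/∂y = -0.004211.
h(180, 105) = 39.0 + (-0.006316)·(120) + (-0.004211)·(5) = 39.0 -0.758 -0.021 = 38.221 m.

38.2 m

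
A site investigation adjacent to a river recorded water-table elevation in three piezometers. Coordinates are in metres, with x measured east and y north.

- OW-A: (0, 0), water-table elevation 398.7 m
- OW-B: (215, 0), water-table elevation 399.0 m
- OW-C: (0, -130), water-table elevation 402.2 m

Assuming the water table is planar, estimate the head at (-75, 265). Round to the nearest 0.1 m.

391.5 m

∂h/∂x = (399.0 − 398.7) / (215 − 0) = +0.001395
∂h/∂y = (402.2 − 398.7) / (-130 − 0) = -0.02692
h(-75, 265) = 398.7 + (+0.001395)·(-75) + (-0.02692)·(265) = 398.7 -0.105 -7.135 = 391.461 m.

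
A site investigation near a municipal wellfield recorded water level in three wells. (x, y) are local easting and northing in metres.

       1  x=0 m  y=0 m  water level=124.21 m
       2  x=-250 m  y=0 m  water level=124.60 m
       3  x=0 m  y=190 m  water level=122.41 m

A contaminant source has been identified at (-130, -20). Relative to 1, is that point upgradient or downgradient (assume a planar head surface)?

upgradient

∂h/∂x = (124.60 − 124.21) / (-250 − 0) = -0.001560
∂h/∂y = (122.41 − 124.21) / (190 − 0) = -0.009474
Head at (-130, -20) = 124.21 + (-0.001560)·(-130) + (-0.009474)·(-20) = 124.60 m.
That is higher than the 124.21 m at 1, so the point is upgradient.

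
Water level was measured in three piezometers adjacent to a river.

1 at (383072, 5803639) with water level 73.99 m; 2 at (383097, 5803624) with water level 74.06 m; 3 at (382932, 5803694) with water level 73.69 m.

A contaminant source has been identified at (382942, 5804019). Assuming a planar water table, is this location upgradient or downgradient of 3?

downgradient

Taking 1 as reference: 2−1 = (25, -15, +0.07); 3−1 = (-140, 55, -0.30).
Solve a·Δx + b·Δy = Δh: det = 25·55 − (-140)·(-15) = -725.
∂h/∂x = [(+0.07)·55 − (-0.30)·(-15)] / -725 = +0.0008966
∂h/∂y = [25·(-0.30) − (-140)·(+0.07)] / -725 = -0.003172
Head at (382942, 5804019) = 73.99 + (+0.0008966)·(-130) + (-0.003172)·(380) = 72.67 m.
That is lower than the 73.69 m at 3, so the point is downgradient.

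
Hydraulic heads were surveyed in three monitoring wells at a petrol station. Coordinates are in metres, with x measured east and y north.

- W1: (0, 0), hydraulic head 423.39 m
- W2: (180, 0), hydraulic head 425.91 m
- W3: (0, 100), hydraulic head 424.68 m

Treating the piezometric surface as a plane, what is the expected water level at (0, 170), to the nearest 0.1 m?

425.6 m

∂h/∂x = (425.91 − 423.39) / (180 − 0) = +0.01400
∂h/∂y = (424.68 − 423.39) / (100 − 0) = +0.01290
h(0, 170) = 423.39 + (+0.01400)·(0) + (+0.01290)·(170) = 423.39 +0.000 +2.193 = 425.583 m.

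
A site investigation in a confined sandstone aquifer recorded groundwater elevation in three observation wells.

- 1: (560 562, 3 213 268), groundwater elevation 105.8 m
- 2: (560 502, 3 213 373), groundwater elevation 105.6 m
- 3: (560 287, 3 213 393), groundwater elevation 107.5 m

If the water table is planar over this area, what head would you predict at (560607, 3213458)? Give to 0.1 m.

With h = a·x + b·y + c and 1 as origin, the differences give:
  (-60)·a + 105·b = -0.2
  (-275)·a + 125·b = +1.7
Eliminate b (×125 and ×105, subtract): 21375·a = -203.50 → a = ∂h/∂x = -0.009520
Back-substitute: b = ∂h/∂y = -0.007345.
h(560607, 3213458) = 105.8 + (-0.009520)·(45) + (-0.007345)·(190) = 105.8 -0.428 -1.396 = 103.976 m.

104.0 m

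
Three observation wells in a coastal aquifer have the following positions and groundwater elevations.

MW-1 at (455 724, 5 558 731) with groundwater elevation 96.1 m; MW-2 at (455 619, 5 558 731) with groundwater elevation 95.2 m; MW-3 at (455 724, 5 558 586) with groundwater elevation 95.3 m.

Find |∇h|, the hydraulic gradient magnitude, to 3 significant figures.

0.0102

∂h/∂x = (95.2 − 96.1) / (455619 − 455724) = +0.008571
∂h/∂y = (95.3 − 96.1) / (5558586 − 5558731) = +0.005517
|∇h| = √(0.008571² + 0.005517²) = 0.01019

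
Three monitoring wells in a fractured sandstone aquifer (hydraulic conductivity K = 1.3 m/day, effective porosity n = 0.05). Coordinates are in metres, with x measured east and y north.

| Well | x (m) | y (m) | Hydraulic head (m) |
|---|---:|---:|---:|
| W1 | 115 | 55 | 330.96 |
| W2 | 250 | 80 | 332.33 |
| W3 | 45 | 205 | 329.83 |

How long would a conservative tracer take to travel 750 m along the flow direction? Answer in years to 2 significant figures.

With h = a·x + b·y + c and W1 as origin, the differences give:
  135·a + 25·b = +1.37
  (-70)·a + 150·b = -1.13
Eliminate b (×150 and ×25, subtract): 22000·a = 233.750 → a = ∂h/∂x = +0.01063
Back-substitute: b = ∂h/∂y = -0.002575.
|∇h| = √(0.01063² + -0.002575²) = 0.01094
Seepage velocity v = K·i/n = 1.3 × 0.01094 / 0.05 = 0.2844 m/day.
t = 750 / 0.2844 = 2637 days = 7.22 years.

7.2 years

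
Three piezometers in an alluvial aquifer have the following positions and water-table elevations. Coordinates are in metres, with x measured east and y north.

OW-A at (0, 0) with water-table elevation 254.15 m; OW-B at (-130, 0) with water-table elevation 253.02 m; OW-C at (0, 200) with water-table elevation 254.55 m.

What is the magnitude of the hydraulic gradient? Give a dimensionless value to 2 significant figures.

0.0089

∂h/∂x = (253.02 − 254.15) / (-130 − 0) = +0.008692
∂h/∂y = (254.55 − 254.15) / (200 − 0) = +0.002000
|∇h| = √(0.008692² + 0.002000²) = 0.008919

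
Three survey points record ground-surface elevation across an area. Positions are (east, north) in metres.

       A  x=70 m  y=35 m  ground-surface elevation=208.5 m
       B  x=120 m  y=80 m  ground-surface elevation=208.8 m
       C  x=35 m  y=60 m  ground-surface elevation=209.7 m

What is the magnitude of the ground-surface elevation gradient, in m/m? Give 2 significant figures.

Taking A as reference: B−A = (50, 45, +0.3); C−A = (-35, 25, +1.2).
Determinant of the coordinate differences = 50·25 − (-35)·45 = 2825.
∂z/∂x = [(+0.3)·25 − (+1.2)·45] / 2825 = -0.01646
∂z/∂y = [50·(+1.2) − (-35)·(+0.3)] / 2825 = +0.02496
|∇f| = √(-0.01646² + 0.02496²) = 0.0299 m/m

0.030 m/m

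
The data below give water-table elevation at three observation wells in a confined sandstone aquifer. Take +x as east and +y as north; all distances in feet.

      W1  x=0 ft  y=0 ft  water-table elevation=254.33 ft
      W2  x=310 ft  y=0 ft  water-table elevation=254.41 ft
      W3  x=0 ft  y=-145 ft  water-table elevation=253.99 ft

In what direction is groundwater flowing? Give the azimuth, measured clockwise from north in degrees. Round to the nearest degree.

∂h/∂x = (254.41 − 254.33) / (310 − 0) = +0.0002581
∂h/∂y = (253.99 − 254.33) / (-145 − 0) = +0.002345
Flow direction (−∇h) has components (-0.0002581 E, -0.002345 N).
Azimuth = atan2(E, N) = atan2(-0.0002581, -0.002345) = 186.3° ≈ 186°.

186°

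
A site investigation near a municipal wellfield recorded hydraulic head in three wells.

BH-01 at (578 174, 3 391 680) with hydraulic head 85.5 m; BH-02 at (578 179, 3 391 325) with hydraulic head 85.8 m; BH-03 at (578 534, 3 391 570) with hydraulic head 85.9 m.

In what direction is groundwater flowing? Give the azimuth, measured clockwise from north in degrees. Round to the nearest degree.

314°

Differences from BH-01: to BH-02 (Δx, Δy, Δh) = (5, -355, +0.3); to BH-03 = (360, -110, +0.4).
Determinant of the coordinate differences = 5·(-110) − 360·(-355) = 127250.
∂h/∂x = [(+0.3)·(-110) − (+0.4)·(-355)] / 127250 = +0.0008566
∂h/∂y = [5·(+0.4) − 360·(+0.3)] / 127250 = -0.0008330
Flow direction (−∇h) has components (-0.0008566 E, +0.0008330 N).
Azimuth = atan2(E, N) = atan2(-0.0008566, +0.0008330) = 314.2° ≈ 314°.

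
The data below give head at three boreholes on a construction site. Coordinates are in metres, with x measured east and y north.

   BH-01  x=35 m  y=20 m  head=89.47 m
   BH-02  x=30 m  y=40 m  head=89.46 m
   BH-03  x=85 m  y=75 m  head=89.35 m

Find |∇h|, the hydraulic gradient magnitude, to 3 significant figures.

0.00169

With h = a·x + b·y + c and BH-01 as origin, the differences give:
  (-5)·a + 20·b = -0.01
  50·a + 55·b = -0.12
Eliminate b (×55 and ×20, subtract): -1275·a = 1.850 → a = ∂h/∂x = -0.001451
Back-substitute: b = ∂h/∂y = -0.0008627.
|∇h| = √(-0.001451² + -0.0008627²) = 0.001688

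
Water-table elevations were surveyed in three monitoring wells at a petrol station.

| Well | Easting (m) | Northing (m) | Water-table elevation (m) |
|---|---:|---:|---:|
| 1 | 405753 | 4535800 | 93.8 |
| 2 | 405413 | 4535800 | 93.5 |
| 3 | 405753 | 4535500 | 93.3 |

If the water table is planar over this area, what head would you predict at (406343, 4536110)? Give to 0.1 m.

94.8 m

∂h/∂x = (93.5 − 93.8) / (405413 − 405753) = +0.0008824
∂h/∂y = (93.3 − 93.8) / (4535500 − 4535800) = +0.001667
h(406343, 4536110) = 93.8 + (+0.0008824)·(590) + (+0.001667)·(310) = 93.8 +0.521 +0.517 = 94.837 m.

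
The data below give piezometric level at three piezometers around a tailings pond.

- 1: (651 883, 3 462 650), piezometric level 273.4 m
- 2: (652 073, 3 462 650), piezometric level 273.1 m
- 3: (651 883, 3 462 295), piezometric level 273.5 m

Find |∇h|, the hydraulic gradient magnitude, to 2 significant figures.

∂h/∂x = (273.1 − 273.4) / (652073 − 651883) = -0.001579
∂h/∂y = (273.5 − 273.4) / (3462295 − 3462650) = -0.0002817
|∇h| = √(-0.001579² + -0.0002817²) = 0.001604

0.0016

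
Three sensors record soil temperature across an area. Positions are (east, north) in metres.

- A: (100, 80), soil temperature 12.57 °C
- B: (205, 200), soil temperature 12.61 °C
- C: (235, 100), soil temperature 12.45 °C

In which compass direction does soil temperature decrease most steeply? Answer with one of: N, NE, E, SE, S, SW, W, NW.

SE

With T = a·x + b·y + c and A as origin, the differences give:
  105·a + 120·b = +0.04
  135·a + 20·b = -0.12
Eliminate b (×20 and ×120, subtract): -14100·a = 15.200 → a = ∂T/∂x = -0.001078
Back-substitute: b = ∂T/∂y = +0.001277.
Steepest decrease is along −∇f = (+0.001078 E, -0.001277 N) → southeast.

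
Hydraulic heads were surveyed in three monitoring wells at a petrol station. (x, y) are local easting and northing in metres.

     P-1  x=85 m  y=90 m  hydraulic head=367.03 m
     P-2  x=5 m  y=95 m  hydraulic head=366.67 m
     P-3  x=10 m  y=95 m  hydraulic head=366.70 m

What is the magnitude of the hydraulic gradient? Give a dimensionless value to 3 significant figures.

0.0247

Taking P-1 as reference: P-2−P-1 = (-80, 5, -0.36); P-3−P-1 = (-75, 5, -0.33).
Solve a·Δx + b·Δy = Δh: det = (-80)·5 − (-75)·5 = -25.
∂h/∂x = [(-0.36)·5 − (-0.33)·5] / -25 = +0.006000
∂h/∂y = [(-80)·(-0.33) − (-75)·(-0.36)] / -25 = +0.02400
|∇h| = √(0.006000² + 0.02400²) = 0.02474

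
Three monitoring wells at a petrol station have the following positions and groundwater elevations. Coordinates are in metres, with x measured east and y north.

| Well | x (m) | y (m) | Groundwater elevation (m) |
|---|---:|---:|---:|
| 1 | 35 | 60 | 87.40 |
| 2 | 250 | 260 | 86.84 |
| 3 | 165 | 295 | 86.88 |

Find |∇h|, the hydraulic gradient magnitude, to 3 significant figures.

0.00195

Taking 1 as reference: 2−1 = (215, 200, -0.56); 3−1 = (130, 235, -0.52).
Solve a·Δx + b·Δy = Δh: det = 215·235 − 130·200 = 24525.
∂h/∂x = [(-0.56)·235 − (-0.52)·200] / 24525 = -0.001125
∂h/∂y = [215·(-0.52) − 130·(-0.56)] / 24525 = -0.001590
|∇h| = √(-0.001125² + -0.001590²) = 0.001948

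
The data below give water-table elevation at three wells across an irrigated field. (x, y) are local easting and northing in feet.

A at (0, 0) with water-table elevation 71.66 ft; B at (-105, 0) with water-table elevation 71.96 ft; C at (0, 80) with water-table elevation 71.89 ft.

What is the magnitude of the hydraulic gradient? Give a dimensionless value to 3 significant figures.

0.00405

∂h/∂x = (71.96 − 71.66) / (-105 − 0) = -0.002857
∂h/∂y = (71.89 − 71.66) / (80 − 0) = +0.002875
|∇h| = √(-0.002857² + 0.002875²) = 0.004053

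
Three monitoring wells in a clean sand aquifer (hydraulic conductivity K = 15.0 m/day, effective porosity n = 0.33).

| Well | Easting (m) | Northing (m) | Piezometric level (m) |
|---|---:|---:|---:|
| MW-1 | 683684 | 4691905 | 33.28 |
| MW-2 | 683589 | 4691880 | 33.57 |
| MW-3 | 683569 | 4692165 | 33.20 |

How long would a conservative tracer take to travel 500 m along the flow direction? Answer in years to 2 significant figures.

Taking MW-1 as reference: MW-2−MW-1 = (-95, -25, +0.29); MW-3−MW-1 = (-115, 260, -0.08).
Solve a·Δx + b·Δy = Δh: det = (-95)·260 − (-115)·(-25) = -27575.
∂h/∂x = [(+0.29)·260 − (-0.08)·(-25)] / -27575 = -0.002662
∂h/∂y = [(-95)·(-0.08) − (-115)·(+0.29)] / -27575 = -0.001485
|∇h| = √(-0.002662² + -0.001485²) = 0.003048
Seepage velocity v = K·i/n = 15.0 × 0.003048 / 0.33 = 0.1385 m/day.
t = 500 / 0.1385 = 3610 days = 9.88 years.

9.9 years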